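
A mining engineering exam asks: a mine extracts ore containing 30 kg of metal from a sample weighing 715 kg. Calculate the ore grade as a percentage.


4.1958%

Ore grade = (metal mass / ore mass) * 100
= (30 / 715) * 100
= 0.04195804196 * 100
= 4.1958%


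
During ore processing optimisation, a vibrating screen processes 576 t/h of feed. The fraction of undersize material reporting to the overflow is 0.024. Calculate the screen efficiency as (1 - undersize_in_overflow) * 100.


97.6%

Screen efficiency = (1 - fraction of undersize in overflow) * 100
= (1 - 0.024) * 100
= 0.976 * 100
= 97.6%


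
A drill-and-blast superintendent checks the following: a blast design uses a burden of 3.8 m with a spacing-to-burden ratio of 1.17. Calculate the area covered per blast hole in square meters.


First, find the spacing:
Spacing = burden * ratio = 3.8 * 1.17
= 4.446 m
Then, calculate the area:
Area = burden * spacing = 3.8 * 4.446
= 16.8948 m^2

16.8948 m^2


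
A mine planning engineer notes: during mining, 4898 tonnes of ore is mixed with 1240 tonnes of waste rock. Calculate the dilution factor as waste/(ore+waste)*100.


20.202%

Total material = ore + waste
= 4898 + 1240 = 6138 tonnes
Dilution = waste / total * 100
= 1240 / 6138 * 100
= 0.202020202 * 100
= 20.202%


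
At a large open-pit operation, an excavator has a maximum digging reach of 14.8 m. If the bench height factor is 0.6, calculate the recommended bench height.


8.88 m

Bench height = reach * factor
= 14.8 * 0.6
= 8.88 m


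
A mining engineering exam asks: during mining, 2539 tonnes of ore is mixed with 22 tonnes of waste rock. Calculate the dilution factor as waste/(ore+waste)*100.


0.859%

Total material = ore + waste
= 2539 + 22 = 2561 tonnes
Dilution = waste / total * 100
= 22 / 2561 * 100
= 0.008590394377 * 100
= 0.859%


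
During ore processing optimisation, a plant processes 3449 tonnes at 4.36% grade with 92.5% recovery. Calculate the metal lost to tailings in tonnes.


Total metal in feed:
= 3449 * 4.36 / 100 = 150.3764 tonnes
Metal recovered:
= 150.3764 * 92.5 / 100 = 139.09817 tonnes
Metal lost to tailings:
= 150.3764 - 139.09817
= 11.2782 tonnes

11.2782 tonnes


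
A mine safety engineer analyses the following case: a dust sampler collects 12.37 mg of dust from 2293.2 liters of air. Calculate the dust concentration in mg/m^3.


Convert liters to m^3: 1 m^3 = 1000 L
Concentration = mass / volume * 1000
= 12.37 / 2293.2 * 1000
= 0.005394208966 * 1000
= 5.3942 mg/m^3

5.3942 mg/m^3


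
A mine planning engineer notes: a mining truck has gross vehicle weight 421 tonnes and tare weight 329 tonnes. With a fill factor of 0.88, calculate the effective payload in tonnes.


Maximum payload = gross - tare
= 421 - 329 = 92 tonnes
Effective payload = max payload * fill factor
= 92 * 0.88
= 80.96 tonnes

80.96 tonnes


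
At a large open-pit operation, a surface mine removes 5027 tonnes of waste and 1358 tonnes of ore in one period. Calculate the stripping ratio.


Stripping ratio = waste tonnage / ore tonnage
= 5027 / 1358
= 3.7018

3.7018


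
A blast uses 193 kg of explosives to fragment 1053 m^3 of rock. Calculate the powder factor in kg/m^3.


0.1833 kg/m^3

Powder factor = explosive mass / rock volume
= 193 / 1053
= 0.1833 kg/m^3


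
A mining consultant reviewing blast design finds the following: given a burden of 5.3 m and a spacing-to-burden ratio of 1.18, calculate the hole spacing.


6.254 m

Spacing = burden * ratio
= 5.3 * 1.18
= 6.254 m


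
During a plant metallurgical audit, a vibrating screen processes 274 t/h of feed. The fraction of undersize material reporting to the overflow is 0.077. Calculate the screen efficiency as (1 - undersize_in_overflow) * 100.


92.3%

Screen efficiency = (1 - fraction of undersize in overflow) * 100
= (1 - 0.077) * 100
= 0.923 * 100
= 92.3%


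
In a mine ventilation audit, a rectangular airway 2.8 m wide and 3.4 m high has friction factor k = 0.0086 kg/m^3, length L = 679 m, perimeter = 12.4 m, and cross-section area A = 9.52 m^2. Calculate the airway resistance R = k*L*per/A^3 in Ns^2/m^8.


Compute the numerator:
k * L * per = 0.0086 * 679 * 12.4
= 72.40856
Compute the denominator:
A^3 = 9.52^3 = 862.801408
Resistance:
R = 72.40856 / 862.801408
= 0.0839 Ns^2/m^8

0.0839 Ns^2/m^8


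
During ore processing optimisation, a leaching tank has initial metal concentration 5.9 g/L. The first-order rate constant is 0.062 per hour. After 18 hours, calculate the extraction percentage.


Compute the exponent:
-k * t = -0.062 * 18 = -1.116
Remaining concentration:
C = 5.9 * exp(-1.116)
= 5.9 * 0.3275875275
= 1.932766412 g/L
Extracted = 5.9 - 1.932766412 = 3.967233588 g/L
Extraction % = 3.967233588 / 5.9 * 100
= 67.2412%

67.2412%


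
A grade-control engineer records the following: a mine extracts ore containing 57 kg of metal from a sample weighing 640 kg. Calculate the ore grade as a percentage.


Ore grade = (metal mass / ore mass) * 100
= (57 / 640) * 100
= 0.0890625 * 100
= 8.9063%

8.9063%


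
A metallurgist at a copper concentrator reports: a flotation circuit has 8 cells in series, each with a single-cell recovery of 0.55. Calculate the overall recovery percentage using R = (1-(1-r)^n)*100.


99.8318%

Complement of single-cell recovery:
1 - r = 1 - 0.55 = 0.45
Raise to power n:
(1 - r)^8 = 0.45^8 = 0.001681512539
Overall recovery:
R = (1 - 0.001681512539) * 100
= 99.8318%


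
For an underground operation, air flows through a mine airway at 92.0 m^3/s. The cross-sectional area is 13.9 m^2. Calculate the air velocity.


Velocity = flow rate / cross-sectional area
= 92.0 / 13.9
= 6.6187 m/s

6.6187 m/s


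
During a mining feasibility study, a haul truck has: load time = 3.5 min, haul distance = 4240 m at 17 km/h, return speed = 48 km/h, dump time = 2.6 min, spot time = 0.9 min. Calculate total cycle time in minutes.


Convert haul speed to m/min: 17 * 1000/60 = 283.3333333 m/min
Haul time = 4240 / 283.3333333 = 14.96470588 min
Convert return speed to m/min: 48 * 1000/60 = 800 m/min
Return time = 4240 / 800 = 5.3 min
Total cycle time:
= 3.5 + 14.96470588 + 2.6 + 5.3 + 0.9
= 27.2647 min

27.2647 min


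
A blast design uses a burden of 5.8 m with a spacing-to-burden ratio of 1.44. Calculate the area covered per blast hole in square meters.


First, find the spacing:
Spacing = burden * ratio = 5.8 * 1.44
= 8.352 m
Then, calculate the area:
Area = burden * spacing = 5.8 * 8.352
= 48.4416 m^2

48.4416 m^2


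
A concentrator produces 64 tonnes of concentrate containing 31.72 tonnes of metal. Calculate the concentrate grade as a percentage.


Grade = (metal in concentrate / concentrate mass) * 100
= (31.72 / 64) * 100
= 0.495625 * 100
= 49.5625%

49.5625%


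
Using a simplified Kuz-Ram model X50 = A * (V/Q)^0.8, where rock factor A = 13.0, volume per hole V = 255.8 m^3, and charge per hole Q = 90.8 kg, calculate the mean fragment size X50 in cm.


29.7711 cm

Compute V/Q:
V/Q = 255.8 / 90.8 = 2.817180617
Raise to the power 0.8:
(V/Q)^0.8 = 2.817180617^0.8 = 2.290085797
Multiply by A:
X50 = 13.0 * 2.290085797
= 29.7711 cm


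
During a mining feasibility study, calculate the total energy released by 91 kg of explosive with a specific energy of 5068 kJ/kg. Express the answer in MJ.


461.188 MJ

Energy = mass * specific_energy / 1000
= 91 * 5068 / 1000
= 461188 / 1000
= 461.188 MJ


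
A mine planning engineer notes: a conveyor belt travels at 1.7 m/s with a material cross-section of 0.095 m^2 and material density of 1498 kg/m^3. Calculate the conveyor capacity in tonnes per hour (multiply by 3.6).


870.9372 t/h

Volumetric flow = speed * area
= 1.7 * 0.095 = 0.1615 m^3/s
Mass flow = volumetric * density
= 0.1615 * 1498 = 241.927 kg/s
Convert to t/h: multiply by 3.6
Capacity = 241.927 * 3.6
= 870.9372 t/h


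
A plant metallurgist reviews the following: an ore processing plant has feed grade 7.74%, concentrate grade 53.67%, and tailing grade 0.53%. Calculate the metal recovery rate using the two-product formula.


94.0815%

Using the two-product formula:
R = 100 * c * (f - t) / (f * (c - t))
Numerator = 100 * 53.67 * (7.74 - 0.53)
= 100 * 53.67 * 7.21
= 38696.07
Denominator = 7.74 * (53.67 - 0.53)
= 7.74 * 53.14
= 411.3036
R = 38696.07 / 411.3036
= 94.0815%


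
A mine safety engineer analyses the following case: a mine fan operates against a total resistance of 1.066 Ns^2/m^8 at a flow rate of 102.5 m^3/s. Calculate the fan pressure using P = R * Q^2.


Compute Q^2:
Q^2 = 102.5^2 = 10506.25
Compute pressure:
P = R * Q^2 = 1.066 * 10506.25
= 11199.6625 Pa

11199.6625 Pa


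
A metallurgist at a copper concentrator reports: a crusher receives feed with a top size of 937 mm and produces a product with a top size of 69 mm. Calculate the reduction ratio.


Reduction ratio = feed size / product size
= 937 / 69
= 13.5797

13.5797


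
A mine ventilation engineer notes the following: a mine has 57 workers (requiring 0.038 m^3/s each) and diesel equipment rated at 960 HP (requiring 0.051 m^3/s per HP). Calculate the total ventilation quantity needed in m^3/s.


Airflow for workers:
Q_people = 57 * 0.038 = 2.166 m^3/s
Airflow for diesel equipment:
Q_diesel = 960 * 0.051 = 48.96 m^3/s
Total ventilation:
Q_total = 2.166 + 48.96
= 51.126 m^3/s

51.126 m^3/s


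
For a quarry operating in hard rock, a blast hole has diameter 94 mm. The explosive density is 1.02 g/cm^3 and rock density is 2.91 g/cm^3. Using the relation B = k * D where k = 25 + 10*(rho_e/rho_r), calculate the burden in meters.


2.6795 m

First, compute k:
rho_e / rho_r = 1.02 / 2.91 = 0.3505154639
k = 25 + 10 * 0.3505154639 = 28.50515464
Then, compute burden:
B = k * D / 1000 = 28.50515464 * 94 / 1000
= 2679.484536 / 1000
= 2.6795 m


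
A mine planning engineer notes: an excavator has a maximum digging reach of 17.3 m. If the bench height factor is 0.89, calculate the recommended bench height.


15.397 m

Bench height = reach * factor
= 17.3 * 0.89
= 15.397 m


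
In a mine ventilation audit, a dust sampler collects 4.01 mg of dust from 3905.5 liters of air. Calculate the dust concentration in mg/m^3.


1.0268 mg/m^3

Convert liters to m^3: 1 m^3 = 1000 L
Concentration = mass / volume * 1000
= 4.01 / 3905.5 * 1000
= 0.001026757137 * 1000
= 1.0268 mg/m^3


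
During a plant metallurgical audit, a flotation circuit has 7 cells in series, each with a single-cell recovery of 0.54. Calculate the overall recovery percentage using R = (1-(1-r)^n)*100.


Complement of single-cell recovery:
1 - r = 1 - 0.54 = 0.46
Raise to power n:
(1 - r)^7 = 0.46^7 = 0.004358176572
Overall recovery:
R = (1 - 0.004358176572) * 100
= 99.5642%

99.5642%


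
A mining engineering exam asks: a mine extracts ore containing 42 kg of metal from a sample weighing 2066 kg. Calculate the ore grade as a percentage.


2.0329%

Ore grade = (metal mass / ore mass) * 100
= (42 / 2066) * 100
= 0.02032913843 * 100
= 2.0329%


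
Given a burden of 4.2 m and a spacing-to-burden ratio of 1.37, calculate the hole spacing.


Spacing = burden * ratio
= 4.2 * 1.37
= 5.754 m

5.754 m


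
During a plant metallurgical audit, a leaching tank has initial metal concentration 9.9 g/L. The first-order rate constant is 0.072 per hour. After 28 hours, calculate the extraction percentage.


86.6813%

Compute the exponent:
-k * t = -0.072 * 28 = -2.016
Remaining concentration:
C = 9.9 * exp(-2.016)
= 9.9 * 0.1331871496
= 1.318552781 g/L
Extracted = 9.9 - 1.318552781 = 8.581447219 g/L
Extraction % = 8.581447219 / 9.9 * 100
= 86.6813%


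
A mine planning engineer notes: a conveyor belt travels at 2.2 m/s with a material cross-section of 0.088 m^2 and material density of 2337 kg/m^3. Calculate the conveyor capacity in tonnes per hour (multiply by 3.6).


Volumetric flow = speed * area
= 2.2 * 0.088 = 0.1936 m^3/s
Mass flow = volumetric * density
= 0.1936 * 2337 = 452.4432 kg/s
Convert to t/h: multiply by 3.6
Capacity = 452.4432 * 3.6
= 1628.7955 t/h

1628.7955 t/h


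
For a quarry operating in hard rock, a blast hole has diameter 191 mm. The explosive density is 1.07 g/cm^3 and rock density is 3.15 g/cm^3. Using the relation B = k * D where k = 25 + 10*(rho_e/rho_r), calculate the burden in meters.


5.4238 m

First, compute k:
rho_e / rho_r = 1.07 / 3.15 = 0.3396825397
k = 25 + 10 * 0.3396825397 = 28.3968254
Then, compute burden:
B = k * D / 1000 = 28.3968254 * 191 / 1000
= 5423.793651 / 1000
= 5.4238 m


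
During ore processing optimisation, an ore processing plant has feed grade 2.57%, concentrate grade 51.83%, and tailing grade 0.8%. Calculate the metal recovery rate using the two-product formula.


69.9513%

Using the two-product formula:
R = 100 * c * (f - t) / (f * (c - t))
Numerator = 100 * 51.83 * (2.57 - 0.8)
= 100 * 51.83 * 1.77
= 9173.91
Denominator = 2.57 * (51.83 - 0.8)
= 2.57 * 51.03
= 131.1471
R = 9173.91 / 131.1471
= 69.9513%


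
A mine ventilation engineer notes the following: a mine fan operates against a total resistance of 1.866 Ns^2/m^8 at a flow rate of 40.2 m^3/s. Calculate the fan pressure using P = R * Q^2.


Compute Q^2:
Q^2 = 40.2^2 = 1616.04
Compute pressure:
P = R * Q^2 = 1.866 * 1616.04
= 3015.5306 Pa

3015.5306 Pa


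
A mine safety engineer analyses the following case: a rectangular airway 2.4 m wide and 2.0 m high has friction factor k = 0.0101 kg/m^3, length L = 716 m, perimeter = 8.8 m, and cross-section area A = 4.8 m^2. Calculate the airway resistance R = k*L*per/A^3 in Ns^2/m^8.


Compute the numerator:
k * L * per = 0.0101 * 716 * 8.8
= 63.63808
Compute the denominator:
A^3 = 4.8^3 = 110.592
Resistance:
R = 63.63808 / 110.592
= 0.5754 Ns^2/m^8

0.5754 Ns^2/m^8


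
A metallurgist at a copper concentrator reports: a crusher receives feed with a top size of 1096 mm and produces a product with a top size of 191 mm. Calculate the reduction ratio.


5.7382

Reduction ratio = feed size / product size
= 1096 / 191
= 5.7382


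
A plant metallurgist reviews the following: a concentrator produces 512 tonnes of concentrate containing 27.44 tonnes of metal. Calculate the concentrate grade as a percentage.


Grade = (metal in concentrate / concentrate mass) * 100
= (27.44 / 512) * 100
= 0.05359375 * 100
= 5.3594%

5.3594%


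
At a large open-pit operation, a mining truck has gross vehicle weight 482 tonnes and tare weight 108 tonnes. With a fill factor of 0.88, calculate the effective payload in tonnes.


329.12 tonnes

Maximum payload = gross - tare
= 482 - 108 = 374 tonnes
Effective payload = max payload * fill factor
= 374 * 0.88
= 329.12 tonnes


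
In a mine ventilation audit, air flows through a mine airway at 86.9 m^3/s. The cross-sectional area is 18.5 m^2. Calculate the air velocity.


Velocity = flow rate / cross-sectional area
= 86.9 / 18.5
= 4.6973 m/s

4.6973 m/s


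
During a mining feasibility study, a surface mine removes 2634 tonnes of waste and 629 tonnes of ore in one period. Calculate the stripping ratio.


4.1876

Stripping ratio = waste tonnage / ore tonnage
= 2634 / 629
= 4.1876


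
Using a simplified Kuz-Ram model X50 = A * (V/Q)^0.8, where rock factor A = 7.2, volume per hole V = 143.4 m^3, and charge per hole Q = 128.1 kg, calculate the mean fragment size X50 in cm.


7.8801 cm

Compute V/Q:
V/Q = 143.4 / 128.1 = 1.119437939
Raise to the power 0.8:
(V/Q)^0.8 = 1.119437939^0.8 = 1.094460311
Multiply by A:
X50 = 7.2 * 1.094460311
= 7.8801 cm


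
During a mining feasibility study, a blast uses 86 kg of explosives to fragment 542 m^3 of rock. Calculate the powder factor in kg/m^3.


Powder factor = explosive mass / rock volume
= 86 / 542
= 0.1587 kg/m^3

0.1587 kg/m^3


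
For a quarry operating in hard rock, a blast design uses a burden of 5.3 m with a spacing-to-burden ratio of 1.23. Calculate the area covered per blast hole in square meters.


First, find the spacing:
Spacing = burden * ratio = 5.3 * 1.23
= 6.519 m
Then, calculate the area:
Area = burden * spacing = 5.3 * 6.519
= 34.5507 m^2

34.5507 m^2


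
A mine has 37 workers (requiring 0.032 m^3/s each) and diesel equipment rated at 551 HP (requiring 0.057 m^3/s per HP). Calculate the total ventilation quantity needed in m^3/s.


32.591 m^3/s

Airflow for workers:
Q_people = 37 * 0.032 = 1.184 m^3/s
Airflow for diesel equipment:
Q_diesel = 551 * 0.057 = 31.407 m^3/s
Total ventilation:
Q_total = 1.184 + 31.407
= 32.591 m^3/s


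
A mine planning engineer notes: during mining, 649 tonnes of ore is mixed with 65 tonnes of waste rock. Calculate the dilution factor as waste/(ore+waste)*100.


9.1036%

Total material = ore + waste
= 649 + 65 = 714 tonnes
Dilution = waste / total * 100
= 65 / 714 * 100
= 0.09103641457 * 100
= 9.1036%


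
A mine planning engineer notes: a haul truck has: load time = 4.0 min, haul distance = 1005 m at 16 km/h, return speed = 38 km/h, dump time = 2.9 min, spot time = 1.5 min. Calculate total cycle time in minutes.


13.7556 min

Convert haul speed to m/min: 16 * 1000/60 = 266.6666667 m/min
Haul time = 1005 / 266.6666667 = 3.76875 min
Convert return speed to m/min: 38 * 1000/60 = 633.3333333 m/min
Return time = 1005 / 633.3333333 = 1.586842105 min
Total cycle time:
= 4.0 + 3.76875 + 2.9 + 1.586842105 + 1.5
= 13.7556 min


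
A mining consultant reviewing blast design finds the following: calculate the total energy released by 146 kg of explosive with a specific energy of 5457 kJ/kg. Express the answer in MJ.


796.722 MJ

Energy = mass * specific_energy / 1000
= 146 * 5457 / 1000
= 796722 / 1000
= 796.722 MJ


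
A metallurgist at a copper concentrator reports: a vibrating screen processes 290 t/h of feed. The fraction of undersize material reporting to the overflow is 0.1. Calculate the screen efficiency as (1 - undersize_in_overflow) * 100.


90.0%

Screen efficiency = (1 - fraction of undersize in overflow) * 100
= (1 - 0.1) * 100
= 0.9 * 100
= 90.0%


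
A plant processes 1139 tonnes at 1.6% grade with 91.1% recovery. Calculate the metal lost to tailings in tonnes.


Total metal in feed:
= 1139 * 1.6 / 100 = 18.224 tonnes
Metal recovered:
= 18.224 * 91.1 / 100 = 16.602064 tonnes
Metal lost to tailings:
= 18.224 - 16.602064
= 1.6219 tonnes

1.6219 tonnes


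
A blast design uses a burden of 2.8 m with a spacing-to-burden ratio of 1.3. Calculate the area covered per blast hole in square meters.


10.192 m^2

First, find the spacing:
Spacing = burden * ratio = 2.8 * 1.3
= 3.64 m
Then, calculate the area:
Area = burden * spacing = 2.8 * 3.64
= 10.192 m^2


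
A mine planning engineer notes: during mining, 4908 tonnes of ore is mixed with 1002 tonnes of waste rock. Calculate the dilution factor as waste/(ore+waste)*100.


16.9543%

Total material = ore + waste
= 4908 + 1002 = 5910 tonnes
Dilution = waste / total * 100
= 1002 / 5910 * 100
= 0.1695431472 * 100
= 16.9543%


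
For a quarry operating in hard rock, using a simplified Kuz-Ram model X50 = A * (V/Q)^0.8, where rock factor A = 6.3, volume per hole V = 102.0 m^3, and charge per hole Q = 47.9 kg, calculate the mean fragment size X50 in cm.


11.5333 cm

Compute V/Q:
V/Q = 102.0 / 47.9 = 2.129436326
Raise to the power 0.8:
(V/Q)^0.8 = 2.129436326^0.8 = 1.830677006
Multiply by A:
X50 = 6.3 * 1.830677006
= 11.5333 cm


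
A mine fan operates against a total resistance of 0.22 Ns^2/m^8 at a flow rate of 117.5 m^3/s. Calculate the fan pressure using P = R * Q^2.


Compute Q^2:
Q^2 = 117.5^2 = 13806.25
Compute pressure:
P = R * Q^2 = 0.22 * 13806.25
= 3037.375 Pa

3037.375 Pa


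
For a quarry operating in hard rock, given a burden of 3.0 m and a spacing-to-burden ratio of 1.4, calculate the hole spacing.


Spacing = burden * ratio
= 3.0 * 1.4
= 4.2 m

4.2 m


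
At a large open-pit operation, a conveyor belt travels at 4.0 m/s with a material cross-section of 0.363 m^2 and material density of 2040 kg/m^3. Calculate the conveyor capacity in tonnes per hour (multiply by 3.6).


10663.488 t/h

Volumetric flow = speed * area
= 4.0 * 0.363 = 1.452 m^3/s
Mass flow = volumetric * density
= 1.452 * 2040 = 2962.08 kg/s
Convert to t/h: multiply by 3.6
Capacity = 2962.08 * 3.6
= 10663.488 t/h


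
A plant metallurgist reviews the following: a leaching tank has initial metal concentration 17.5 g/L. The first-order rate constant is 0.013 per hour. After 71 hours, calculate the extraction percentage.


Compute the exponent:
-k * t = -0.013 * 71 = -0.923
Remaining concentration:
C = 17.5 * exp(-0.923)
= 17.5 * 0.3973252755
= 6.953192321 g/L
Extracted = 17.5 - 6.953192321 = 10.54680768 g/L
Extraction % = 10.54680768 / 17.5 * 100
= 60.2675%

60.2675%


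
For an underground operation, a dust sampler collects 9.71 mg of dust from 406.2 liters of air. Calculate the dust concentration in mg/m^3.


Convert liters to m^3: 1 m^3 = 1000 L
Concentration = mass / volume * 1000
= 9.71 / 406.2 * 1000
= 0.02390448055 * 1000
= 23.9045 mg/m^3

23.9045 mg/m^3


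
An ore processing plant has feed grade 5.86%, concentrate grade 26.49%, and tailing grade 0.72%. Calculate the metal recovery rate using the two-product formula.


Using the two-product formula:
R = 100 * c * (f - t) / (f * (c - t))
Numerator = 100 * 26.49 * (5.86 - 0.72)
= 100 * 26.49 * 5.14
= 13615.86
Denominator = 5.86 * (26.49 - 0.72)
= 5.86 * 25.77
= 151.0122
R = 13615.86 / 151.0122
= 90.164%

90.164%


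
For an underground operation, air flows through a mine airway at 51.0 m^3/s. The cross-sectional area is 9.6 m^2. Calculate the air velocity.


5.3125 m/s

Velocity = flow rate / cross-sectional area
= 51.0 / 9.6
= 5.3125 m/s


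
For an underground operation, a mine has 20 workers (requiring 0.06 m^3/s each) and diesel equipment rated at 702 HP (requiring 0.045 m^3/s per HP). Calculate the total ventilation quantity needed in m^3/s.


32.79 m^3/s

Airflow for workers:
Q_people = 20 * 0.06 = 1.2 m^3/s
Airflow for diesel equipment:
Q_diesel = 702 * 0.045 = 31.59 m^3/s
Total ventilation:
Q_total = 1.2 + 31.59
= 32.79 m^3/s


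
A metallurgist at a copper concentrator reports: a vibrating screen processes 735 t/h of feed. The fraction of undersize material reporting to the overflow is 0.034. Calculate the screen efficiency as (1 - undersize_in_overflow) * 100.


96.6%

Screen efficiency = (1 - fraction of undersize in overflow) * 100
= (1 - 0.034) * 100
= 0.966 * 100
= 96.6%


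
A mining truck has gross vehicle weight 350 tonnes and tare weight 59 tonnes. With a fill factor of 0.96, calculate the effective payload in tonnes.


279.36 tonnes

Maximum payload = gross - tare
= 350 - 59 = 291 tonnes
Effective payload = max payload * fill factor
= 291 * 0.96
= 279.36 tonnes


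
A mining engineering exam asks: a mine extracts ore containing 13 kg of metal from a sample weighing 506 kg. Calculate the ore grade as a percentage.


2.5692%

Ore grade = (metal mass / ore mass) * 100
= (13 / 506) * 100
= 0.0256916996 * 100
= 2.5692%


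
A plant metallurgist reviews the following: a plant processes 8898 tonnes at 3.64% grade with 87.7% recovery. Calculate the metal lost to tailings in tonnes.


Total metal in feed:
= 8898 * 3.64 / 100 = 323.8872 tonnes
Metal recovered:
= 323.8872 * 87.7 / 100 = 284.0490744 tonnes
Metal lost to tailings:
= 323.8872 - 284.0490744
= 39.8381 tonnes

39.8381 tonnes


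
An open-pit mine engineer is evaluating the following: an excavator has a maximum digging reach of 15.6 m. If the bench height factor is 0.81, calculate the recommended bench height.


Bench height = reach * factor
= 15.6 * 0.81
= 12.636 m

12.636 m


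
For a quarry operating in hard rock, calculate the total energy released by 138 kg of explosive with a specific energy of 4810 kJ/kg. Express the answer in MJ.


Energy = mass * specific_energy / 1000
= 138 * 4810 / 1000
= 663780 / 1000
= 663.78 MJ

663.78 MJ


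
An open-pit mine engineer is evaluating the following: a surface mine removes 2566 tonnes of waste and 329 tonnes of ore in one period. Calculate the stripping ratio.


Stripping ratio = waste tonnage / ore tonnage
= 2566 / 329
= 7.7994

7.7994


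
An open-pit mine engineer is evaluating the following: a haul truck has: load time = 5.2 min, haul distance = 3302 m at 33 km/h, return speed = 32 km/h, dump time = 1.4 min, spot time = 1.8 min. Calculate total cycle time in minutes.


Convert haul speed to m/min: 33 * 1000/60 = 550 m/min
Haul time = 3302 / 550 = 6.003636364 min
Convert return speed to m/min: 32 * 1000/60 = 533.3333333 m/min
Return time = 3302 / 533.3333333 = 6.19125 min
Total cycle time:
= 5.2 + 6.003636364 + 1.4 + 6.19125 + 1.8
= 20.5949 min

20.5949 min


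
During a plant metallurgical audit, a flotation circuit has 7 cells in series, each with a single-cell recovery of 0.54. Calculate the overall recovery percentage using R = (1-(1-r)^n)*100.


Complement of single-cell recovery:
1 - r = 1 - 0.54 = 0.46
Raise to power n:
(1 - r)^7 = 0.46^7 = 0.004358176572
Overall recovery:
R = (1 - 0.004358176572) * 100
= 99.5642%

99.5642%


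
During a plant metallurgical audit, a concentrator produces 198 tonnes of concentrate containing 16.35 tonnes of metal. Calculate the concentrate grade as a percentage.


8.2576%

Grade = (metal in concentrate / concentrate mass) * 100
= (16.35 / 198) * 100
= 0.08257575758 * 100
= 8.2576%


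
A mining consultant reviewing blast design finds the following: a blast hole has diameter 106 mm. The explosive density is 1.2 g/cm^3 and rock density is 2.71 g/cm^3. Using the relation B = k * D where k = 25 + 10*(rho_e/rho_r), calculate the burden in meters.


First, compute k:
rho_e / rho_r = 1.2 / 2.71 = 0.442804428
k = 25 + 10 * 0.442804428 = 29.42804428
Then, compute burden:
B = k * D / 1000 = 29.42804428 * 106 / 1000
= 3119.372694 / 1000
= 3.1194 m

3.1194 m


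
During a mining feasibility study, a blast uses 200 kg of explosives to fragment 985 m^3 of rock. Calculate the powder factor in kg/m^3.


0.203 kg/m^3

Powder factor = explosive mass / rock volume
= 200 / 985
= 0.203 kg/m^3


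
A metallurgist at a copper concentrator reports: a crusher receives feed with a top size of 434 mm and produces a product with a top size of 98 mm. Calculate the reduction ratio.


4.4286

Reduction ratio = feed size / product size
= 434 / 98
= 4.4286


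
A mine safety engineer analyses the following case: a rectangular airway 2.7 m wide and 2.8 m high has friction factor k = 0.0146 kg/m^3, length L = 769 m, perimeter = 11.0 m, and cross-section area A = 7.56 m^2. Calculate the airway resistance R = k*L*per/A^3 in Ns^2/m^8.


Compute the numerator:
k * L * per = 0.0146 * 769 * 11.0
= 123.5014
Compute the denominator:
A^3 = 7.56^3 = 432.081216
Resistance:
R = 123.5014 / 432.081216
= 0.2858 Ns^2/m^8

0.2858 Ns^2/m^8


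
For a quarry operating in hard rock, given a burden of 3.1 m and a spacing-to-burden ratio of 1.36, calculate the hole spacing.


4.216 m

Spacing = burden * ratio
= 3.1 * 1.36
= 4.216 m


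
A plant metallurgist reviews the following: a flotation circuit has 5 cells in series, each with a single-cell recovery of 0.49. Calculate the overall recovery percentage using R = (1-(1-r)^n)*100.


Complement of single-cell recovery:
1 - r = 1 - 0.49 = 0.51
Raise to power n:
(1 - r)^5 = 0.51^5 = 0.0345025251
Overall recovery:
R = (1 - 0.0345025251) * 100
= 96.5497%

96.5497%


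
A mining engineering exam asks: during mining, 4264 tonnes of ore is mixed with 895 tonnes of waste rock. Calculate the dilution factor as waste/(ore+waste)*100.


Total material = ore + waste
= 4264 + 895 = 5159 tonnes
Dilution = waste / total * 100
= 895 / 5159 * 100
= 0.1734832332 * 100
= 17.3483%

17.3483%


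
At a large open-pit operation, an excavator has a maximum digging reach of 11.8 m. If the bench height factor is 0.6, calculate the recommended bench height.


7.08 m

Bench height = reach * factor
= 11.8 * 0.6
= 7.08 m


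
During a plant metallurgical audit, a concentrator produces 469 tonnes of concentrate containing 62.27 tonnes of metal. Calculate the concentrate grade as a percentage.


13.2772%

Grade = (metal in concentrate / concentrate mass) * 100
= (62.27 / 469) * 100
= 0.132771855 * 100
= 13.2772%


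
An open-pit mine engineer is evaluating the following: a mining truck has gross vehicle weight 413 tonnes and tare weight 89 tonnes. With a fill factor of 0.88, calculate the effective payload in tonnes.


285.12 tonnes

Maximum payload = gross - tare
= 413 - 89 = 324 tonnes
Effective payload = max payload * fill factor
= 324 * 0.88
= 285.12 tonnes


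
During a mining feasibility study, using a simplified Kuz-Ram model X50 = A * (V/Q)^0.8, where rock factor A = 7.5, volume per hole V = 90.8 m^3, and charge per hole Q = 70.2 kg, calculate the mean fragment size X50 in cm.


Compute V/Q:
V/Q = 90.8 / 70.2 = 1.293447293
Raise to the power 0.8:
(V/Q)^0.8 = 1.293447293^0.8 = 1.228567406
Multiply by A:
X50 = 7.5 * 1.228567406
= 9.2143 cm

9.2143 cm


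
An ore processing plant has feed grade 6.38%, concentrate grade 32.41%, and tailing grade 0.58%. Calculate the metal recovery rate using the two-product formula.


Using the two-product formula:
R = 100 * c * (f - t) / (f * (c - t))
Numerator = 100 * 32.41 * (6.38 - 0.58)
= 100 * 32.41 * 5.8
= 18797.8
Denominator = 6.38 * (32.41 - 0.58)
= 6.38 * 31.83
= 203.0754
R = 18797.8 / 203.0754
= 92.5656%

92.5656%


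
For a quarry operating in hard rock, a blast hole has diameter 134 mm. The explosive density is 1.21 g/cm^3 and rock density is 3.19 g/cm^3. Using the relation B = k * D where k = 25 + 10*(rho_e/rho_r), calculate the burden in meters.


3.8583 m

First, compute k:
rho_e / rho_r = 1.21 / 3.19 = 0.3793103448
k = 25 + 10 * 0.3793103448 = 28.79310345
Then, compute burden:
B = k * D / 1000 = 28.79310345 * 134 / 1000
= 3858.275862 / 1000
= 3.8583 m


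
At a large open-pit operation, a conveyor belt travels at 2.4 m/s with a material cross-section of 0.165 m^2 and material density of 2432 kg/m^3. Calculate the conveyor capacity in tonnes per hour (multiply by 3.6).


Volumetric flow = speed * area
= 2.4 * 0.165 = 0.396 m^3/s
Mass flow = volumetric * density
= 0.396 * 2432 = 963.072 kg/s
Convert to t/h: multiply by 3.6
Capacity = 963.072 * 3.6
= 3467.0592 t/h

3467.0592 t/h


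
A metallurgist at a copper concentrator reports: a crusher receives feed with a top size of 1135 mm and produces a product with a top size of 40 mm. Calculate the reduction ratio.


Reduction ratio = feed size / product size
= 1135 / 40
= 28.375

28.375


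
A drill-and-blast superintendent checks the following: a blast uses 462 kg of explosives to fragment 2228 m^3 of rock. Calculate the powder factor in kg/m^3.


0.2074 kg/m^3

Powder factor = explosive mass / rock volume
= 462 / 2228
= 0.2074 kg/m^3


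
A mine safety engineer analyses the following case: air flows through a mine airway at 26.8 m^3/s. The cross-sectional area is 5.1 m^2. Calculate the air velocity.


Velocity = flow rate / cross-sectional area
= 26.8 / 5.1
= 5.2549 m/s

5.2549 m/s


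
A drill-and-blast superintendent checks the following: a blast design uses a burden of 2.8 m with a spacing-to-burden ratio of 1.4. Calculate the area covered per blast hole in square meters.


First, find the spacing:
Spacing = burden * ratio = 2.8 * 1.4
= 3.92 m
Then, calculate the area:
Area = burden * spacing = 2.8 * 3.92
= 10.976 m^2

10.976 m^2


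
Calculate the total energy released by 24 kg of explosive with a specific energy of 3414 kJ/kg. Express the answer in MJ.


81.936 MJ

Energy = mass * specific_energy / 1000
= 24 * 3414 / 1000
= 81936 / 1000
= 81.936 MJ


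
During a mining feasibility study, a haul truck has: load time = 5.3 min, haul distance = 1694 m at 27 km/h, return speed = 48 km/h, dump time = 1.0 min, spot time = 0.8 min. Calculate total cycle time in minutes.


Convert haul speed to m/min: 27 * 1000/60 = 450 m/min
Haul time = 1694 / 450 = 3.764444444 min
Convert return speed to m/min: 48 * 1000/60 = 800 m/min
Return time = 1694 / 800 = 2.1175 min
Total cycle time:
= 5.3 + 3.764444444 + 1.0 + 2.1175 + 0.8
= 12.9819 min

12.9819 min


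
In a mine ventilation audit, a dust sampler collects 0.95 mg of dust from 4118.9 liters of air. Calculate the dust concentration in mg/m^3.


Convert liters to m^3: 1 m^3 = 1000 L
Concentration = mass / volume * 1000
= 0.95 / 4118.9 * 1000
= 0.000230644104 * 1000
= 0.2306 mg/m^3

0.2306 mg/m^3


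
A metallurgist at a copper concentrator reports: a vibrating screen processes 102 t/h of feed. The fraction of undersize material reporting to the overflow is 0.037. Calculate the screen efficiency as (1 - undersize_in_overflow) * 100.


96.3%

Screen efficiency = (1 - fraction of undersize in overflow) * 100
= (1 - 0.037) * 100
= 0.963 * 100
= 96.3%


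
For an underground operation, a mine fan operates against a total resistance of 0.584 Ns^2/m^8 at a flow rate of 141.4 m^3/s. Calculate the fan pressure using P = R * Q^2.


11676.4726 Pa

Compute Q^2:
Q^2 = 141.4^2 = 19993.96
Compute pressure:
P = R * Q^2 = 0.584 * 19993.96
= 11676.4726 Pa


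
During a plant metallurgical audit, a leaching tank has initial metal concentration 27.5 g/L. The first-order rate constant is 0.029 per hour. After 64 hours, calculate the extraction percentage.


84.3703%

Compute the exponent:
-k * t = -0.029 * 64 = -1.856
Remaining concentration:
C = 27.5 * exp(-1.856)
= 27.5 * 0.1562965679
= 4.298155618 g/L
Extracted = 27.5 - 4.298155618 = 23.20184438 g/L
Extraction % = 23.20184438 / 27.5 * 100
= 84.3703%


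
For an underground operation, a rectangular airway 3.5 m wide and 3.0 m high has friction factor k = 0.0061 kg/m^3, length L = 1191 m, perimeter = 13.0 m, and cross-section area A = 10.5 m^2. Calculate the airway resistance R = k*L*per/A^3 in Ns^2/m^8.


0.0816 Ns^2/m^8

Compute the numerator:
k * L * per = 0.0061 * 1191 * 13.0
= 94.4463
Compute the denominator:
A^3 = 10.5^3 = 1157.625
Resistance:
R = 94.4463 / 1157.625
= 0.0816 Ns^2/m^8


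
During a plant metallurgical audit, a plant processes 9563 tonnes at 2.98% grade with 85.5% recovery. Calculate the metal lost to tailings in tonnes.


Total metal in feed:
= 9563 * 2.98 / 100 = 284.9774 tonnes
Metal recovered:
= 284.9774 * 85.5 / 100 = 243.655677 tonnes
Metal lost to tailings:
= 284.9774 - 243.655677
= 41.3217 tonnes

41.3217 tonnes


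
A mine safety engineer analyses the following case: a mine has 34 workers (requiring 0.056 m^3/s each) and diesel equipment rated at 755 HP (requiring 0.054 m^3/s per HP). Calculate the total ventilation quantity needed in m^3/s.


42.674 m^3/s

Airflow for workers:
Q_people = 34 * 0.056 = 1.904 m^3/s
Airflow for diesel equipment:
Q_diesel = 755 * 0.054 = 40.77 m^3/s
Total ventilation:
Q_total = 1.904 + 40.77
= 42.674 m^3/s


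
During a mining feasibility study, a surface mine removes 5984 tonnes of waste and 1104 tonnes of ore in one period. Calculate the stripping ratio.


5.4203

Stripping ratio = waste tonnage / ore tonnage
= 5984 / 1104
= 5.4203


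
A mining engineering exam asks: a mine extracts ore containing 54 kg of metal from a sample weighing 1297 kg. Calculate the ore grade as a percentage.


Ore grade = (metal mass / ore mass) * 100
= (54 / 1297) * 100
= 0.04163454125 * 100
= 4.1635%

4.1635%


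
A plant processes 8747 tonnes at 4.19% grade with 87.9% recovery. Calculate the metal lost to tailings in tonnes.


44.3464 tonnes

Total metal in feed:
= 8747 * 4.19 / 100 = 366.4993 tonnes
Metal recovered:
= 366.4993 * 87.9 / 100 = 322.1528847 tonnes
Metal lost to tailings:
= 366.4993 - 322.1528847
= 44.3464 tonnes


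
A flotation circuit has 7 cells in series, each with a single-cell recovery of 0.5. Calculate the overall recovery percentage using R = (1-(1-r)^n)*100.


99.2188%

Complement of single-cell recovery:
1 - r = 1 - 0.5 = 0.5
Raise to power n:
(1 - r)^7 = 0.5^7 = 0.0078125
Overall recovery:
R = (1 - 0.0078125) * 100
= 99.2188%


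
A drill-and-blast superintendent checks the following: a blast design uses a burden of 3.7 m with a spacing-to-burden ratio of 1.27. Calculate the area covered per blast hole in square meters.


First, find the spacing:
Spacing = burden * ratio = 3.7 * 1.27
= 4.699 m
Then, calculate the area:
Area = burden * spacing = 3.7 * 4.699
= 17.3863 m^2

17.3863 m^2


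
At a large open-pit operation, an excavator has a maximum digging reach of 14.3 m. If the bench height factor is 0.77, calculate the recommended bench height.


Bench height = reach * factor
= 14.3 * 0.77
= 11.011 m

11.011 m


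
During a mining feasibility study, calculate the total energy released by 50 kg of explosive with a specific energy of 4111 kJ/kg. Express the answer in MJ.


205.55 MJ

Energy = mass * specific_energy / 1000
= 50 * 4111 / 1000
= 205550 / 1000
= 205.55 MJ


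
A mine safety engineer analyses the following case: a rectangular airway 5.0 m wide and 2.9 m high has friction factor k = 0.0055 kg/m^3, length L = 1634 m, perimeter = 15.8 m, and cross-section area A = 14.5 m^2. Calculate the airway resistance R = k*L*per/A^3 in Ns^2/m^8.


0.0466 Ns^2/m^8

Compute the numerator:
k * L * per = 0.0055 * 1634 * 15.8
= 141.9946
Compute the denominator:
A^3 = 14.5^3 = 3048.625
Resistance:
R = 141.9946 / 3048.625
= 0.0466 Ns^2/m^8


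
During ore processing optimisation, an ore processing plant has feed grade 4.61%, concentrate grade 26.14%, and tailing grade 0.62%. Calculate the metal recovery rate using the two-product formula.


Using the two-product formula:
R = 100 * c * (f - t) / (f * (c - t))
Numerator = 100 * 26.14 * (4.61 - 0.62)
= 100 * 26.14 * 3.99
= 10429.86
Denominator = 4.61 * (26.14 - 0.62)
= 4.61 * 25.52
= 117.6472
R = 10429.86 / 117.6472
= 88.6537%

88.6537%


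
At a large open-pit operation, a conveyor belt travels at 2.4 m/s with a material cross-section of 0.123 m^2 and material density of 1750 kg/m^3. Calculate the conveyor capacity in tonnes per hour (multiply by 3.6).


1859.76 t/h

Volumetric flow = speed * area
= 2.4 * 0.123 = 0.2952 m^3/s
Mass flow = volumetric * density
= 0.2952 * 1750 = 516.6 kg/s
Convert to t/h: multiply by 3.6
Capacity = 516.6 * 3.6
= 1859.76 t/h


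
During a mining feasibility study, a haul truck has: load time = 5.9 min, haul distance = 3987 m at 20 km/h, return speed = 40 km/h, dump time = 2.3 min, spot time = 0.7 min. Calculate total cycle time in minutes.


26.8415 min

Convert haul speed to m/min: 20 * 1000/60 = 333.3333333 m/min
Haul time = 3987 / 333.3333333 = 11.961 min
Convert return speed to m/min: 40 * 1000/60 = 666.6666667 m/min
Return time = 3987 / 666.6666667 = 5.9805 min
Total cycle time:
= 5.9 + 11.961 + 2.3 + 5.9805 + 0.7
= 26.8415 min


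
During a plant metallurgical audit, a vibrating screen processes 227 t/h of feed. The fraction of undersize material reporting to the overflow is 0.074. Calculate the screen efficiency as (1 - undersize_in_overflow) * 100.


92.6%

Screen efficiency = (1 - fraction of undersize in overflow) * 100
= (1 - 0.074) * 100
= 0.926 * 100
= 92.6%


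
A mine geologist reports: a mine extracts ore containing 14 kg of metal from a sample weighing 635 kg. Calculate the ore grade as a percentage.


2.2047%

Ore grade = (metal mass / ore mass) * 100
= (14 / 635) * 100
= 0.02204724409 * 100
= 2.2047%


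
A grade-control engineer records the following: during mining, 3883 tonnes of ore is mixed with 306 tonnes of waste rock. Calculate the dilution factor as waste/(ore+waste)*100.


Total material = ore + waste
= 3883 + 306 = 4189 tonnes
Dilution = waste / total * 100
= 306 / 4189 * 100
= 0.07304846025 * 100
= 7.3048%

7.3048%


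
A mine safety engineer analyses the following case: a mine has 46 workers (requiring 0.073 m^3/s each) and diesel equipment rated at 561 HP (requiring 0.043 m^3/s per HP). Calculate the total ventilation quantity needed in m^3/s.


Airflow for workers:
Q_people = 46 * 0.073 = 3.358 m^3/s
Airflow for diesel equipment:
Q_diesel = 561 * 0.043 = 24.123 m^3/s
Total ventilation:
Q_total = 3.358 + 24.123
= 27.481 m^3/s

27.481 m^3/s
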